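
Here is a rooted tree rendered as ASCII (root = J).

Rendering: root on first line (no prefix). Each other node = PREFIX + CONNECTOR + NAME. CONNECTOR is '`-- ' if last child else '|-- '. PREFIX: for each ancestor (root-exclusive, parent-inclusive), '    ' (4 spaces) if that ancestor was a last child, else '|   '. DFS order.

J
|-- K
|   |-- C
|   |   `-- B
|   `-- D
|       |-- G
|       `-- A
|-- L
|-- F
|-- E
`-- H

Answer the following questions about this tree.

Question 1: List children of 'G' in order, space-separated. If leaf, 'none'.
Node G's children (from adjacency): (leaf)

Answer: none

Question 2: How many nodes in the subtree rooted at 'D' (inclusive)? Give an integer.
Subtree rooted at D contains: A, D, G
Count = 3

Answer: 3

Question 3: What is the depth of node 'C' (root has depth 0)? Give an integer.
Answer: 2

Derivation:
Path from root to C: J -> K -> C
Depth = number of edges = 2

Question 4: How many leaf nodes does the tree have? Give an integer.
Leaves (nodes with no children): A, B, E, F, G, H, L

Answer: 7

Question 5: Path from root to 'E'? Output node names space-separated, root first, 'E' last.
Answer: J E

Derivation:
Walk down from root: J -> E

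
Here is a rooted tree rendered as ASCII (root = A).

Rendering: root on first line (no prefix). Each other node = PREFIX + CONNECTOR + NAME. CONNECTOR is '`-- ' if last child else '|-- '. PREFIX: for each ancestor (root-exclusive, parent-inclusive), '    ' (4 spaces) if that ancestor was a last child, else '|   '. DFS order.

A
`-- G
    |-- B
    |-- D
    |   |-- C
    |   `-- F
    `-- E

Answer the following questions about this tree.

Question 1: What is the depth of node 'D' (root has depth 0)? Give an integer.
Path from root to D: A -> G -> D
Depth = number of edges = 2

Answer: 2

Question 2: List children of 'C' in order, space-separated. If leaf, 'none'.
Node C's children (from adjacency): (leaf)

Answer: none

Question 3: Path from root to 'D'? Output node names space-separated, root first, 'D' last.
Answer: A G D

Derivation:
Walk down from root: A -> G -> D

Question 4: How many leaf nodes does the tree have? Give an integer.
Leaves (nodes with no children): B, C, E, F

Answer: 4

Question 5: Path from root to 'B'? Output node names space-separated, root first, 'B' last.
Walk down from root: A -> G -> B

Answer: A G B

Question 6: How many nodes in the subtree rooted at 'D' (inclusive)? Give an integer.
Subtree rooted at D contains: C, D, F
Count = 3

Answer: 3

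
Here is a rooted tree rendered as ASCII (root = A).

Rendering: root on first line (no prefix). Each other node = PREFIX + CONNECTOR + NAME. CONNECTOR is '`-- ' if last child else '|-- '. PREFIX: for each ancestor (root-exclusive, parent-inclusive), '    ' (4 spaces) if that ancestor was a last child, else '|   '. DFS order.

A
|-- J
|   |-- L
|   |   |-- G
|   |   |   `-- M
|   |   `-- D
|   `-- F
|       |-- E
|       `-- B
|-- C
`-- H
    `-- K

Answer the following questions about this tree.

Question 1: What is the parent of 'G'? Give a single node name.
Scan adjacency: G appears as child of L

Answer: L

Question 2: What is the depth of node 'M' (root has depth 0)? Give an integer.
Path from root to M: A -> J -> L -> G -> M
Depth = number of edges = 4

Answer: 4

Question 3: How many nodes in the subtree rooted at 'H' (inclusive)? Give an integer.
Subtree rooted at H contains: H, K
Count = 2

Answer: 2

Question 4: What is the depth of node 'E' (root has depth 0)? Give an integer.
Path from root to E: A -> J -> F -> E
Depth = number of edges = 3

Answer: 3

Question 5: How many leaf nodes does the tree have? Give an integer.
Leaves (nodes with no children): B, C, D, E, K, M

Answer: 6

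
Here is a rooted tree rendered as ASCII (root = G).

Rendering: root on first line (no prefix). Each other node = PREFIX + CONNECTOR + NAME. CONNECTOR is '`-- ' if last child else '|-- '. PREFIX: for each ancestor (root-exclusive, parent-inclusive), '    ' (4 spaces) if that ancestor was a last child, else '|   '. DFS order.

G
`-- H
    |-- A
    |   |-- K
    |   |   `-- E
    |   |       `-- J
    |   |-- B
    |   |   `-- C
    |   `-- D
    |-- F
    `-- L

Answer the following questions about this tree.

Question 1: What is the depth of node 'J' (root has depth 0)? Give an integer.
Answer: 5

Derivation:
Path from root to J: G -> H -> A -> K -> E -> J
Depth = number of edges = 5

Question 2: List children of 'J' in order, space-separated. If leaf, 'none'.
Answer: none

Derivation:
Node J's children (from adjacency): (leaf)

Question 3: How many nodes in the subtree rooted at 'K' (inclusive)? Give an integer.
Subtree rooted at K contains: E, J, K
Count = 3

Answer: 3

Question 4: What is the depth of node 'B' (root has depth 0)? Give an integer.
Path from root to B: G -> H -> A -> B
Depth = number of edges = 3

Answer: 3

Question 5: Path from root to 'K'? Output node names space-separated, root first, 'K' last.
Answer: G H A K

Derivation:
Walk down from root: G -> H -> A -> K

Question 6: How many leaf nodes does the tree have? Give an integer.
Leaves (nodes with no children): C, D, F, J, L

Answer: 5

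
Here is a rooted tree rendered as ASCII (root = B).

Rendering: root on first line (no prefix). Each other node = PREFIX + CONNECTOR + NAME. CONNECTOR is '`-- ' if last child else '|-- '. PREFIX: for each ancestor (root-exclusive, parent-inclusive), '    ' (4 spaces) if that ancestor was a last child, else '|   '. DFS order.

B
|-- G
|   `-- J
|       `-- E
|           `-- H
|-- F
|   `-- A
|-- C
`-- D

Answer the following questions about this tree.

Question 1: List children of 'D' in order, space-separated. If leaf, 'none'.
Answer: none

Derivation:
Node D's children (from adjacency): (leaf)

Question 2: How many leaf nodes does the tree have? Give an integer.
Answer: 4

Derivation:
Leaves (nodes with no children): A, C, D, H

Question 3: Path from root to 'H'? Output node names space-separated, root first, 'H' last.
Answer: B G J E H

Derivation:
Walk down from root: B -> G -> J -> E -> H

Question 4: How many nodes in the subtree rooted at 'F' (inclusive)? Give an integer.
Subtree rooted at F contains: A, F
Count = 2

Answer: 2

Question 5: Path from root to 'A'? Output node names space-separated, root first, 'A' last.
Walk down from root: B -> F -> A

Answer: B F A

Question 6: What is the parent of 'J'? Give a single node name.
Scan adjacency: J appears as child of G

Answer: G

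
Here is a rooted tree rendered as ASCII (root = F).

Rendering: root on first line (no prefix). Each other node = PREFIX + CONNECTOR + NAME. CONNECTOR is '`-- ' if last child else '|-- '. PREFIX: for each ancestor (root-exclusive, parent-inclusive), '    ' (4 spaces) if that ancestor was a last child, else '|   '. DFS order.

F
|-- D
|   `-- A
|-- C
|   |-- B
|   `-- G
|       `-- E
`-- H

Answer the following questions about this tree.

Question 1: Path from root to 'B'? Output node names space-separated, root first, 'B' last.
Answer: F C B

Derivation:
Walk down from root: F -> C -> B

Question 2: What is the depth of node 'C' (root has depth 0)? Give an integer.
Path from root to C: F -> C
Depth = number of edges = 1

Answer: 1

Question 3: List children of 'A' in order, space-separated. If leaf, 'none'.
Answer: none

Derivation:
Node A's children (from adjacency): (leaf)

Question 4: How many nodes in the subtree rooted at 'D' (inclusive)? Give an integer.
Answer: 2

Derivation:
Subtree rooted at D contains: A, D
Count = 2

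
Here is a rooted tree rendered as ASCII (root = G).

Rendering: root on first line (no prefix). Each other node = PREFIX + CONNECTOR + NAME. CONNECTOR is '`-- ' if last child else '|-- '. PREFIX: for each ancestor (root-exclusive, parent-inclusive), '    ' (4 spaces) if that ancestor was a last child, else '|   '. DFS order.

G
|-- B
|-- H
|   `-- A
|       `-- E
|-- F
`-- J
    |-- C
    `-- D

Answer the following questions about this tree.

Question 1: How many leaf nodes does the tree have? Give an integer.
Leaves (nodes with no children): B, C, D, E, F

Answer: 5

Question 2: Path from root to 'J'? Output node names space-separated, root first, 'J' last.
Answer: G J

Derivation:
Walk down from root: G -> J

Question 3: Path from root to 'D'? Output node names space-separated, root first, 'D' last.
Walk down from root: G -> J -> D

Answer: G J D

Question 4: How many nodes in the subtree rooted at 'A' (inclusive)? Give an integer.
Subtree rooted at A contains: A, E
Count = 2

Answer: 2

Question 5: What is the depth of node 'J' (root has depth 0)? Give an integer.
Path from root to J: G -> J
Depth = number of edges = 1

Answer: 1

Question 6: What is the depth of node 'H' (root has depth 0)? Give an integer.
Answer: 1

Derivation:
Path from root to H: G -> H
Depth = number of edges = 1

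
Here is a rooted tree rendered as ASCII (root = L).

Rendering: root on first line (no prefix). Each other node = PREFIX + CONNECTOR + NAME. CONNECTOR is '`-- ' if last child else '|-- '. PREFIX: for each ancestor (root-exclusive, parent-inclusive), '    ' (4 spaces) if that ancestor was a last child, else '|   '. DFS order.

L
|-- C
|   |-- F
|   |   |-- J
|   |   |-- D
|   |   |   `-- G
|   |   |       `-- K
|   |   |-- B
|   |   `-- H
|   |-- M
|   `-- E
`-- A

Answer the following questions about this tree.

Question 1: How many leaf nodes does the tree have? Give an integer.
Answer: 7

Derivation:
Leaves (nodes with no children): A, B, E, H, J, K, M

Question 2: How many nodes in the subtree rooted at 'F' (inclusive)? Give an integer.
Answer: 7

Derivation:
Subtree rooted at F contains: B, D, F, G, H, J, K
Count = 7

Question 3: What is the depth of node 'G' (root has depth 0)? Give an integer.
Path from root to G: L -> C -> F -> D -> G
Depth = number of edges = 4

Answer: 4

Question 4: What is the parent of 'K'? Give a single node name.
Answer: G

Derivation:
Scan adjacency: K appears as child of G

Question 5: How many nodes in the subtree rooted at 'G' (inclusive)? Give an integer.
Answer: 2

Derivation:
Subtree rooted at G contains: G, K
Count = 2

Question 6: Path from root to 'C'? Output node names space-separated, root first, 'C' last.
Walk down from root: L -> C

Answer: L C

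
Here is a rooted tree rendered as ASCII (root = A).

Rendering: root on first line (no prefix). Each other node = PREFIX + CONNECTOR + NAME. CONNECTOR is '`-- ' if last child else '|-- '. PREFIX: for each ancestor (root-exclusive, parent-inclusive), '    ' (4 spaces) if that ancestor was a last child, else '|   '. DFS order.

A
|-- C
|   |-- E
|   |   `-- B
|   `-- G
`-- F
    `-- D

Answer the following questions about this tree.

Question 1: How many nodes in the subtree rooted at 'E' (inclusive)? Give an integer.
Answer: 2

Derivation:
Subtree rooted at E contains: B, E
Count = 2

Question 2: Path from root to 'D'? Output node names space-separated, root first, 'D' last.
Answer: A F D

Derivation:
Walk down from root: A -> F -> D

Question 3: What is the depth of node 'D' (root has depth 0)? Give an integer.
Answer: 2

Derivation:
Path from root to D: A -> F -> D
Depth = number of edges = 2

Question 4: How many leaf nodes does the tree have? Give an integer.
Leaves (nodes with no children): B, D, G

Answer: 3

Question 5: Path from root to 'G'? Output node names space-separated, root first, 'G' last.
Answer: A C G

Derivation:
Walk down from root: A -> C -> G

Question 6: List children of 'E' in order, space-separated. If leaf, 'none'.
Node E's children (from adjacency): B

Answer: B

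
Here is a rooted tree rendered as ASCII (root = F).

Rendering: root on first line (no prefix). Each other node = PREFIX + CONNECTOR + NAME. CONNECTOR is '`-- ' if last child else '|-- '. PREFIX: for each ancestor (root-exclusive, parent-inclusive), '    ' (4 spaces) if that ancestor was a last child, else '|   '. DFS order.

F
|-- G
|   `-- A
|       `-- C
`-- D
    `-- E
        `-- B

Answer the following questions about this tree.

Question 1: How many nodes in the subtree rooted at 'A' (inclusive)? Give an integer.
Answer: 2

Derivation:
Subtree rooted at A contains: A, C
Count = 2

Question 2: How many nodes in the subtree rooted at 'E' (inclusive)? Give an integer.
Answer: 2

Derivation:
Subtree rooted at E contains: B, E
Count = 2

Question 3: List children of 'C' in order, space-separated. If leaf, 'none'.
Answer: none

Derivation:
Node C's children (from adjacency): (leaf)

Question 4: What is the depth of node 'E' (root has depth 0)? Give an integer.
Path from root to E: F -> D -> E
Depth = number of edges = 2

Answer: 2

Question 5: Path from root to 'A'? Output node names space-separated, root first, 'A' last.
Walk down from root: F -> G -> A

Answer: F G A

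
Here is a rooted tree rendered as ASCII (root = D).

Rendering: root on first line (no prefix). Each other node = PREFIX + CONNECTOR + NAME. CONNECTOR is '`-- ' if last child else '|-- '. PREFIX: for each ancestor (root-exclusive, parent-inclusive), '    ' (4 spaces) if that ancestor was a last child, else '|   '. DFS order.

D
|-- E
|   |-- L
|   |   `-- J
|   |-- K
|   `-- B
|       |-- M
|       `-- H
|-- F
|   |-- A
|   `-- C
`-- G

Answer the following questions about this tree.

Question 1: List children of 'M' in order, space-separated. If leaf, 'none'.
Node M's children (from adjacency): (leaf)

Answer: none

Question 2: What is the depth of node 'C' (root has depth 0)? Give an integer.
Path from root to C: D -> F -> C
Depth = number of edges = 2

Answer: 2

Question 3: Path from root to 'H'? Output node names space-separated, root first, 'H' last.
Walk down from root: D -> E -> B -> H

Answer: D E B H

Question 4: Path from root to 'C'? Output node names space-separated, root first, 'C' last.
Answer: D F C

Derivation:
Walk down from root: D -> F -> C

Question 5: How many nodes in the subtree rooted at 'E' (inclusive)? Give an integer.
Answer: 7

Derivation:
Subtree rooted at E contains: B, E, H, J, K, L, M
Count = 7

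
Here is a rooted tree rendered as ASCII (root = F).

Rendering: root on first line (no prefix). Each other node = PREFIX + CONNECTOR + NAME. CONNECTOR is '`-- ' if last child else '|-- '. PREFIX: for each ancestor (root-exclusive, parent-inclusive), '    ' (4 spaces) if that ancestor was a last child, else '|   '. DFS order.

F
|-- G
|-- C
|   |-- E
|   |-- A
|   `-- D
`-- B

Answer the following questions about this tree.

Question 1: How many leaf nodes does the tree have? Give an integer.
Leaves (nodes with no children): A, B, D, E, G

Answer: 5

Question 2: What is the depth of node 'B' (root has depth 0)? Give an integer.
Path from root to B: F -> B
Depth = number of edges = 1

Answer: 1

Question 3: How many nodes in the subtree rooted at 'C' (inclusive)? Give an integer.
Subtree rooted at C contains: A, C, D, E
Count = 4

Answer: 4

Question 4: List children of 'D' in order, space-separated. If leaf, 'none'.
Answer: none

Derivation:
Node D's children (from adjacency): (leaf)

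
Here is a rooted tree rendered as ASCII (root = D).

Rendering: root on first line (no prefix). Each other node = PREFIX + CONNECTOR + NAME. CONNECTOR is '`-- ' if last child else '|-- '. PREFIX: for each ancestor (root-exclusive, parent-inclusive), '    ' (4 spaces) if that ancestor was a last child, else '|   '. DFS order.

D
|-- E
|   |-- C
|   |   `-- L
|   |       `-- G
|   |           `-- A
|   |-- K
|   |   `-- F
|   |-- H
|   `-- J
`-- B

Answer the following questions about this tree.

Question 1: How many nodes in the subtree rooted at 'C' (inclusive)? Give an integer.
Answer: 4

Derivation:
Subtree rooted at C contains: A, C, G, L
Count = 4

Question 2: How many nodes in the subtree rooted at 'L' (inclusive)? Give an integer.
Subtree rooted at L contains: A, G, L
Count = 3

Answer: 3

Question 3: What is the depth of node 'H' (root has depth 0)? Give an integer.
Answer: 2

Derivation:
Path from root to H: D -> E -> H
Depth = number of edges = 2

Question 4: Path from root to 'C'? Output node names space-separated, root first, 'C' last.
Answer: D E C

Derivation:
Walk down from root: D -> E -> C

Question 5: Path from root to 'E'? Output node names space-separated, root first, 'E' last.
Walk down from root: D -> E

Answer: D E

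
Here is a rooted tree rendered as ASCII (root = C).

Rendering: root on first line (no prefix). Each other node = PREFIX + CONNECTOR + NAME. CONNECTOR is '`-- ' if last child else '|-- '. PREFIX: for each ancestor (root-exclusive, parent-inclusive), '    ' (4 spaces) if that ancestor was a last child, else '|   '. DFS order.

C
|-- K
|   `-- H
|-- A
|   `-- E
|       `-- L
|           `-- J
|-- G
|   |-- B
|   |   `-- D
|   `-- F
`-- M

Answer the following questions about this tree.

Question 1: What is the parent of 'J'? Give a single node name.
Answer: L

Derivation:
Scan adjacency: J appears as child of L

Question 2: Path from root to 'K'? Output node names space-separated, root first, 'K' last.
Answer: C K

Derivation:
Walk down from root: C -> K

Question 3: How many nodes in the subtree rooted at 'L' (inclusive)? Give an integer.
Subtree rooted at L contains: J, L
Count = 2

Answer: 2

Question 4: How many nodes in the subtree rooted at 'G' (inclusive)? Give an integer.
Answer: 4

Derivation:
Subtree rooted at G contains: B, D, F, G
Count = 4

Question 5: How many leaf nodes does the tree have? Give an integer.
Leaves (nodes with no children): D, F, H, J, M

Answer: 5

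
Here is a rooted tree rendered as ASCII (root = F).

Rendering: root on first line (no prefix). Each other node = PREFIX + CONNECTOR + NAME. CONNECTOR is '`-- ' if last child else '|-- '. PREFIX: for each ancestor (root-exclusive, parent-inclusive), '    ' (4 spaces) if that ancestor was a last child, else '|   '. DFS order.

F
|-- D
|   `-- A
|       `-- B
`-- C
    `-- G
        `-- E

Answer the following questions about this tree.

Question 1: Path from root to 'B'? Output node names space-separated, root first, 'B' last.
Answer: F D A B

Derivation:
Walk down from root: F -> D -> A -> B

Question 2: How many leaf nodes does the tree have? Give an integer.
Answer: 2

Derivation:
Leaves (nodes with no children): B, E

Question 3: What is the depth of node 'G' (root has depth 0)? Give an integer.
Answer: 2

Derivation:
Path from root to G: F -> C -> G
Depth = number of edges = 2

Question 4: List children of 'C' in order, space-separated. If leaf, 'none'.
Node C's children (from adjacency): G

Answer: G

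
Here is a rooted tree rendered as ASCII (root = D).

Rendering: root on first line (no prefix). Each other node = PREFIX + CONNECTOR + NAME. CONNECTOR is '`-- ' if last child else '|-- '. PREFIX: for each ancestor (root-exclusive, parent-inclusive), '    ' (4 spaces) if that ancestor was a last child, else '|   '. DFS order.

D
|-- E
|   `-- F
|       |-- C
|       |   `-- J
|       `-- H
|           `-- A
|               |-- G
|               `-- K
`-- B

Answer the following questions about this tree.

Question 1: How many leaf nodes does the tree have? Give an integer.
Answer: 4

Derivation:
Leaves (nodes with no children): B, G, J, K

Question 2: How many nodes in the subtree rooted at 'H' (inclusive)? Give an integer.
Answer: 4

Derivation:
Subtree rooted at H contains: A, G, H, K
Count = 4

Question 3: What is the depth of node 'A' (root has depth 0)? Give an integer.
Answer: 4

Derivation:
Path from root to A: D -> E -> F -> H -> A
Depth = number of edges = 4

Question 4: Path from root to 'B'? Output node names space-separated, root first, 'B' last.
Walk down from root: D -> B

Answer: D B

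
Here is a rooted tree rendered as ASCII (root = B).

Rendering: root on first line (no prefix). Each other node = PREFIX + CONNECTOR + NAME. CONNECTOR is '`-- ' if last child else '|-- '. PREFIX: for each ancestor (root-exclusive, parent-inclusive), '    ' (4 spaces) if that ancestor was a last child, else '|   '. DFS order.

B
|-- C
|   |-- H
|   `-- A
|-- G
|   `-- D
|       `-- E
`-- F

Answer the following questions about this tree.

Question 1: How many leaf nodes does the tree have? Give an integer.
Answer: 4

Derivation:
Leaves (nodes with no children): A, E, F, H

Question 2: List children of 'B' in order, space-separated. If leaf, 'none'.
Node B's children (from adjacency): C, G, F

Answer: C G F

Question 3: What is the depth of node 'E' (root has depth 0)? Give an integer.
Path from root to E: B -> G -> D -> E
Depth = number of edges = 3

Answer: 3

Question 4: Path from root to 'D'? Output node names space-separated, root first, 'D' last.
Walk down from root: B -> G -> D

Answer: B G D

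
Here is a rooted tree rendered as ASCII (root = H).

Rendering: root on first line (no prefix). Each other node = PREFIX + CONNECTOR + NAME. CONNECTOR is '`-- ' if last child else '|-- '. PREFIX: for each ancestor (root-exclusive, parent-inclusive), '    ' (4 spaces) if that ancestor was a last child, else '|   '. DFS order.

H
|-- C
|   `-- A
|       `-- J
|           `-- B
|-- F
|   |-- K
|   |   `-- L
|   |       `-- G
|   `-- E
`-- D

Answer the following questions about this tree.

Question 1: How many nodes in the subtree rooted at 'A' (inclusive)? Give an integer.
Answer: 3

Derivation:
Subtree rooted at A contains: A, B, J
Count = 3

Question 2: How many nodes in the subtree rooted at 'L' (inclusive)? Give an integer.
Answer: 2

Derivation:
Subtree rooted at L contains: G, L
Count = 2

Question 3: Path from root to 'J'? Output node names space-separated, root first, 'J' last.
Walk down from root: H -> C -> A -> J

Answer: H C A J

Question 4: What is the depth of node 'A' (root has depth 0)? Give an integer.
Answer: 2

Derivation:
Path from root to A: H -> C -> A
Depth = number of edges = 2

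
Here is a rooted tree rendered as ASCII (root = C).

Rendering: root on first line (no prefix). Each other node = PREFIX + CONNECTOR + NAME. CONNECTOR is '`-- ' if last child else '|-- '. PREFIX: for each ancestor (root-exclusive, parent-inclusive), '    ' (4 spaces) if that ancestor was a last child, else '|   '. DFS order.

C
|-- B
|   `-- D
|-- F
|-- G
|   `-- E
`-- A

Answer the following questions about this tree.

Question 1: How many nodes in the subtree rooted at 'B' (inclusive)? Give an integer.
Subtree rooted at B contains: B, D
Count = 2

Answer: 2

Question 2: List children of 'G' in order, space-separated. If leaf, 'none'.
Answer: E

Derivation:
Node G's children (from adjacency): E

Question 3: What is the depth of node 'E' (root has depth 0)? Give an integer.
Path from root to E: C -> G -> E
Depth = number of edges = 2

Answer: 2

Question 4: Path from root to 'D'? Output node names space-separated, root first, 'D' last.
Answer: C B D

Derivation:
Walk down from root: C -> B -> D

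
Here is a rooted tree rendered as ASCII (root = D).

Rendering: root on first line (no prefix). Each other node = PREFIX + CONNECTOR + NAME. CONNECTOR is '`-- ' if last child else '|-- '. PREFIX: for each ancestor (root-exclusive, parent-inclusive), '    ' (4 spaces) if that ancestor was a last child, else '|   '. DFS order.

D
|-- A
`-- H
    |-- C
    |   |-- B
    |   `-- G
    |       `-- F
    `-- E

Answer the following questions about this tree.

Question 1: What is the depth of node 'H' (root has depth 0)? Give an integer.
Answer: 1

Derivation:
Path from root to H: D -> H
Depth = number of edges = 1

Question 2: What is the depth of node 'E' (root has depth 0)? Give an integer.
Answer: 2

Derivation:
Path from root to E: D -> H -> E
Depth = number of edges = 2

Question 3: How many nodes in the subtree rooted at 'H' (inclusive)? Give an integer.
Subtree rooted at H contains: B, C, E, F, G, H
Count = 6

Answer: 6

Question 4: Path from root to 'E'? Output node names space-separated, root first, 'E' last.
Answer: D H E

Derivation:
Walk down from root: D -> H -> E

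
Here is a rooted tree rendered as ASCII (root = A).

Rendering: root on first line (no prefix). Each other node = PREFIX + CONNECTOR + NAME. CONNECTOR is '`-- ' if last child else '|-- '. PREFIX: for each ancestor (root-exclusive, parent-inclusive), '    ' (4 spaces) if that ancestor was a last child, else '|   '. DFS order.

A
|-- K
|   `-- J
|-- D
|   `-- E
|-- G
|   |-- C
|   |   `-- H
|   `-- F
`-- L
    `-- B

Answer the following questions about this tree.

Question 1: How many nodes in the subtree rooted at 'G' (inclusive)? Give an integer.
Subtree rooted at G contains: C, F, G, H
Count = 4

Answer: 4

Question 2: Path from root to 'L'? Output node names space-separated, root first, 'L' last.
Answer: A L

Derivation:
Walk down from root: A -> L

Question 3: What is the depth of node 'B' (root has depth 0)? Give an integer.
Answer: 2

Derivation:
Path from root to B: A -> L -> B
Depth = number of edges = 2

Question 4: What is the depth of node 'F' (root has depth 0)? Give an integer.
Answer: 2

Derivation:
Path from root to F: A -> G -> F
Depth = number of edges = 2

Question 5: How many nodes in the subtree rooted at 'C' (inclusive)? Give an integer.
Answer: 2

Derivation:
Subtree rooted at C contains: C, H
Count = 2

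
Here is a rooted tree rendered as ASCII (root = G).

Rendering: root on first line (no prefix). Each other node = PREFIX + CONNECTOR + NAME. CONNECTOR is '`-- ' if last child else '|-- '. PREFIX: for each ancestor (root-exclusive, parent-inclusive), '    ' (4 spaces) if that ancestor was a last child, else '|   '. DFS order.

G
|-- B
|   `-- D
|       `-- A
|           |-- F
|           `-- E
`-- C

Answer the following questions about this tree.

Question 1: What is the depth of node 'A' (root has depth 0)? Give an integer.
Path from root to A: G -> B -> D -> A
Depth = number of edges = 3

Answer: 3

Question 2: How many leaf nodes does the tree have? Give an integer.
Leaves (nodes with no children): C, E, F

Answer: 3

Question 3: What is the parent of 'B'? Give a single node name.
Scan adjacency: B appears as child of G

Answer: G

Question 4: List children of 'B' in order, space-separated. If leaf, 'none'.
Answer: D

Derivation:
Node B's children (from adjacency): D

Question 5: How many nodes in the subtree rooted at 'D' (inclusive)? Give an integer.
Answer: 4

Derivation:
Subtree rooted at D contains: A, D, E, F
Count = 4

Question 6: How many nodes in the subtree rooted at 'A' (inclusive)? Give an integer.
Answer: 3

Derivation:
Subtree rooted at A contains: A, E, F
Count = 3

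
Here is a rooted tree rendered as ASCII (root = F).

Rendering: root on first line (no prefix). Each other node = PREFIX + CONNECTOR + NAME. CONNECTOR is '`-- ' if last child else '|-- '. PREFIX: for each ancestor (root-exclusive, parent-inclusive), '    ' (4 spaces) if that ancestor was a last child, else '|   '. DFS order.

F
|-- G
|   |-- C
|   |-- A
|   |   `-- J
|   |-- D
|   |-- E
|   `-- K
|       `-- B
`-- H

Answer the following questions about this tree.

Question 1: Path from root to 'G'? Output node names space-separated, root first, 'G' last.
Walk down from root: F -> G

Answer: F G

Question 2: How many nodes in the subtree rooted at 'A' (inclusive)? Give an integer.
Subtree rooted at A contains: A, J
Count = 2

Answer: 2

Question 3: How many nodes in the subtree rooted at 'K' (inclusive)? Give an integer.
Subtree rooted at K contains: B, K
Count = 2

Answer: 2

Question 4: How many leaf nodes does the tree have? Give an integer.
Answer: 6

Derivation:
Leaves (nodes with no children): B, C, D, E, H, J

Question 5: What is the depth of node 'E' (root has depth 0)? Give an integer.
Answer: 2

Derivation:
Path from root to E: F -> G -> E
Depth = number of edges = 2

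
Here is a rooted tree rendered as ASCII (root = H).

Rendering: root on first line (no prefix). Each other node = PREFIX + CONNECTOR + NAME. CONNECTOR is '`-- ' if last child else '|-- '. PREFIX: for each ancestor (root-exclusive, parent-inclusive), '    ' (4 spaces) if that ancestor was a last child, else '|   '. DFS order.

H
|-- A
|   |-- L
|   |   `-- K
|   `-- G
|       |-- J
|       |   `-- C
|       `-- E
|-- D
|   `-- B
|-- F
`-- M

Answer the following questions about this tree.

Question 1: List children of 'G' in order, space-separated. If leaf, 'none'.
Node G's children (from adjacency): J, E

Answer: J E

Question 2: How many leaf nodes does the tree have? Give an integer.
Answer: 6

Derivation:
Leaves (nodes with no children): B, C, E, F, K, M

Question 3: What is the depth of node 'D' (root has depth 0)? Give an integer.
Answer: 1

Derivation:
Path from root to D: H -> D
Depth = number of edges = 1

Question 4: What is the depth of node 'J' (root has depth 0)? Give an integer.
Path from root to J: H -> A -> G -> J
Depth = number of edges = 3

Answer: 3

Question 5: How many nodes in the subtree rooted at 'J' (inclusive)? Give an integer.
Answer: 2

Derivation:
Subtree rooted at J contains: C, J
Count = 2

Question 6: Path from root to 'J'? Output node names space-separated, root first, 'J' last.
Walk down from root: H -> A -> G -> J

Answer: H A G J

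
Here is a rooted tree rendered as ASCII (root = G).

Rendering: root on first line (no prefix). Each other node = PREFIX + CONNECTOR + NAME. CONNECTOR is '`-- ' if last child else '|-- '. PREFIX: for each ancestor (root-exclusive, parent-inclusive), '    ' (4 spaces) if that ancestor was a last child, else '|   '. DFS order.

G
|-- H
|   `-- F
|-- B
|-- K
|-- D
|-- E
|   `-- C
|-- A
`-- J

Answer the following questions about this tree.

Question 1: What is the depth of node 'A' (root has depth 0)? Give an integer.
Answer: 1

Derivation:
Path from root to A: G -> A
Depth = number of edges = 1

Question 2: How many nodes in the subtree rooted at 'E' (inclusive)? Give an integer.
Subtree rooted at E contains: C, E
Count = 2

Answer: 2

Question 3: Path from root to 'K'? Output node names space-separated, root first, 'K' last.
Answer: G K

Derivation:
Walk down from root: G -> K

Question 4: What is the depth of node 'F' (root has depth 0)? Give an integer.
Path from root to F: G -> H -> F
Depth = number of edges = 2

Answer: 2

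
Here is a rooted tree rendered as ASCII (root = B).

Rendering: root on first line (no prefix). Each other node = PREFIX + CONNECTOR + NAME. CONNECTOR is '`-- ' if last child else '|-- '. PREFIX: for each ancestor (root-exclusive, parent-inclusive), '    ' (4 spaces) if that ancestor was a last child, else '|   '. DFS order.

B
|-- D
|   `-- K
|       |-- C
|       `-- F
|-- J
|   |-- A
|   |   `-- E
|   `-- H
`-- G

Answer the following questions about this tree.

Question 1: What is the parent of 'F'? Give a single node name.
Answer: K

Derivation:
Scan adjacency: F appears as child of K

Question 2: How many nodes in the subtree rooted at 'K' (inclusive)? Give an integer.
Subtree rooted at K contains: C, F, K
Count = 3

Answer: 3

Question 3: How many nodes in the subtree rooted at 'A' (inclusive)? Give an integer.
Subtree rooted at A contains: A, E
Count = 2

Answer: 2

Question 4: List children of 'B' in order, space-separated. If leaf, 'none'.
Answer: D J G

Derivation:
Node B's children (from adjacency): D, J, G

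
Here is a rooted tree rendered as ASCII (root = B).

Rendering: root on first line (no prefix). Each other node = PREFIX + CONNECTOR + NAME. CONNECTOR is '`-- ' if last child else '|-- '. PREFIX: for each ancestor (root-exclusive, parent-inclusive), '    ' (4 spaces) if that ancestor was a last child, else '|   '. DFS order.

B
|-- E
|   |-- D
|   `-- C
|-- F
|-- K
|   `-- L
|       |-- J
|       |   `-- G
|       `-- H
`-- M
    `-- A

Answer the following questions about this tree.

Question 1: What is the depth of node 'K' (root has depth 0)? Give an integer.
Answer: 1

Derivation:
Path from root to K: B -> K
Depth = number of edges = 1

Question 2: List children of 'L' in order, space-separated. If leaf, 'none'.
Node L's children (from adjacency): J, H

Answer: J H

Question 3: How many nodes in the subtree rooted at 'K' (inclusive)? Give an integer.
Subtree rooted at K contains: G, H, J, K, L
Count = 5

Answer: 5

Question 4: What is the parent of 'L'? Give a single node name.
Scan adjacency: L appears as child of K

Answer: K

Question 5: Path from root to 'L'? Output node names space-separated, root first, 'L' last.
Answer: B K L

Derivation:
Walk down from root: B -> K -> L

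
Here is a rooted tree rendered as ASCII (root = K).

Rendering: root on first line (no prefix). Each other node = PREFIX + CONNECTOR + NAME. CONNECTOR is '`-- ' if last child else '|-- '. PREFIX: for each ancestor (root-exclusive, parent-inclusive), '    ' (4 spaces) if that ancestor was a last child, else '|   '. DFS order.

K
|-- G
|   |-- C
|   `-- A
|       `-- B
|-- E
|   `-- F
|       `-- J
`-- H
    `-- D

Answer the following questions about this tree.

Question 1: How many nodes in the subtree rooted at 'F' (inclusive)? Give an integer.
Subtree rooted at F contains: F, J
Count = 2

Answer: 2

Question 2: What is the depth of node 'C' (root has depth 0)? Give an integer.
Path from root to C: K -> G -> C
Depth = number of edges = 2

Answer: 2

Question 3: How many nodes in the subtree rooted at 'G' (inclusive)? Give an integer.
Answer: 4

Derivation:
Subtree rooted at G contains: A, B, C, G
Count = 4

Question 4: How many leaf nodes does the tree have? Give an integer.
Answer: 4

Derivation:
Leaves (nodes with no children): B, C, D, J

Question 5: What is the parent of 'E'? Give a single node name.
Answer: K

Derivation:
Scan adjacency: E appears as child of K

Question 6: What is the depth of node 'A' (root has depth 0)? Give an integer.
Path from root to A: K -> G -> A
Depth = number of edges = 2

Answer: 2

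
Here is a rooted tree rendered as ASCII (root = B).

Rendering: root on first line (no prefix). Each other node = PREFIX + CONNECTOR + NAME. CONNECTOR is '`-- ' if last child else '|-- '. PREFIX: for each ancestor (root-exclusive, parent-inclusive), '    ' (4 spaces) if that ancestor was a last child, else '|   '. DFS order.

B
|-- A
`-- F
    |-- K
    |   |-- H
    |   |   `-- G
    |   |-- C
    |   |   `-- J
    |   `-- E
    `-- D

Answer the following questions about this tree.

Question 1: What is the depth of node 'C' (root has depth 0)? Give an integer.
Answer: 3

Derivation:
Path from root to C: B -> F -> K -> C
Depth = number of edges = 3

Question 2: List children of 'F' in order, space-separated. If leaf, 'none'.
Answer: K D

Derivation:
Node F's children (from adjacency): K, D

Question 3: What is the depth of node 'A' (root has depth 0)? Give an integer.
Path from root to A: B -> A
Depth = number of edges = 1

Answer: 1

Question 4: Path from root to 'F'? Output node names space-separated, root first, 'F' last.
Answer: B F

Derivation:
Walk down from root: B -> F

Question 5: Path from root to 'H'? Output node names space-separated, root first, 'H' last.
Walk down from root: B -> F -> K -> H

Answer: B F K H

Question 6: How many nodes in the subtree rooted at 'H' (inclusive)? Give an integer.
Subtree rooted at H contains: G, H
Count = 2

Answer: 2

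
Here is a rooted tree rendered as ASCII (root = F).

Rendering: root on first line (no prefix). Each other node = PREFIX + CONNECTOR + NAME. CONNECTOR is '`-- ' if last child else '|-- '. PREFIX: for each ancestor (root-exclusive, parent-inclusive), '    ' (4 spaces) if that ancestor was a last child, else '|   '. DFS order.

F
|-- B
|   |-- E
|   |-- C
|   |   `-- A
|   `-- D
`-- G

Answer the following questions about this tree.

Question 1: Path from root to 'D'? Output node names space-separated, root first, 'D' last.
Walk down from root: F -> B -> D

Answer: F B D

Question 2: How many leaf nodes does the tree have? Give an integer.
Answer: 4

Derivation:
Leaves (nodes with no children): A, D, E, G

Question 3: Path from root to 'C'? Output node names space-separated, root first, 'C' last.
Answer: F B C

Derivation:
Walk down from root: F -> B -> C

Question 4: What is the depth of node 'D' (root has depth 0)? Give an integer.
Path from root to D: F -> B -> D
Depth = number of edges = 2

Answer: 2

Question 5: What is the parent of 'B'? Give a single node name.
Answer: F

Derivation:
Scan adjacency: B appears as child of F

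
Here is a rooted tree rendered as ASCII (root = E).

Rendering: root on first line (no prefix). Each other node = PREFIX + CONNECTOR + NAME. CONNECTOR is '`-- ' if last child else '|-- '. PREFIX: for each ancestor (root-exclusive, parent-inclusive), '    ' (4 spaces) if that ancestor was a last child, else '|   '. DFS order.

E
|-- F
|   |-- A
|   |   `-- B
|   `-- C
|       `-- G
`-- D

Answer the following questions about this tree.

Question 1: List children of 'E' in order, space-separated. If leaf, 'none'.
Node E's children (from adjacency): F, D

Answer: F D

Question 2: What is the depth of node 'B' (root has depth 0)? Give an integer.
Answer: 3

Derivation:
Path from root to B: E -> F -> A -> B
Depth = number of edges = 3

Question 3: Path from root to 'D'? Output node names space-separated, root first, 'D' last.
Walk down from root: E -> D

Answer: E D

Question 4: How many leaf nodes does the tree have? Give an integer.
Leaves (nodes with no children): B, D, G

Answer: 3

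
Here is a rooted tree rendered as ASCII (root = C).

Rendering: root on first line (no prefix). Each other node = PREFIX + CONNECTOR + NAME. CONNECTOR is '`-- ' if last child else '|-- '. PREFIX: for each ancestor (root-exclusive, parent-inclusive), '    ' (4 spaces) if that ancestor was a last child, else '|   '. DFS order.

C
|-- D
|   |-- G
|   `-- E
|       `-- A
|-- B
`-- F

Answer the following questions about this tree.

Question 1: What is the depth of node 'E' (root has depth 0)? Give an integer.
Path from root to E: C -> D -> E
Depth = number of edges = 2

Answer: 2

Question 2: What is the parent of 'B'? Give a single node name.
Scan adjacency: B appears as child of C

Answer: C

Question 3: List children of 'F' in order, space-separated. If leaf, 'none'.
Answer: none

Derivation:
Node F's children (from adjacency): (leaf)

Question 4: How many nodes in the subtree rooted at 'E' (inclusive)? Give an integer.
Subtree rooted at E contains: A, E
Count = 2

Answer: 2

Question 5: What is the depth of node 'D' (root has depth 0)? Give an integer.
Answer: 1

Derivation:
Path from root to D: C -> D
Depth = number of edges = 1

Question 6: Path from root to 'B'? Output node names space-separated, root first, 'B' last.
Answer: C B

Derivation:
Walk down from root: C -> B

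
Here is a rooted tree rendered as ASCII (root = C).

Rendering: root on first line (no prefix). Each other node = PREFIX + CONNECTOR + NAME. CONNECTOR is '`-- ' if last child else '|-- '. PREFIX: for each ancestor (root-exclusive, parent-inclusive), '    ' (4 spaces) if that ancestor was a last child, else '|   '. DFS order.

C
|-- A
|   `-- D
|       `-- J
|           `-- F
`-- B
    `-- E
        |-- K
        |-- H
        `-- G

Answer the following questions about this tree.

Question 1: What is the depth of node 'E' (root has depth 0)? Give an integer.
Answer: 2

Derivation:
Path from root to E: C -> B -> E
Depth = number of edges = 2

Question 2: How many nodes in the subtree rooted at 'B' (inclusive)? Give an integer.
Answer: 5

Derivation:
Subtree rooted at B contains: B, E, G, H, K
Count = 5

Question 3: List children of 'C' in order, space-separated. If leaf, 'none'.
Answer: A B

Derivation:
Node C's children (from adjacency): A, B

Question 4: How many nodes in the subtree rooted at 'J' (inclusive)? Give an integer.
Answer: 2

Derivation:
Subtree rooted at J contains: F, J
Count = 2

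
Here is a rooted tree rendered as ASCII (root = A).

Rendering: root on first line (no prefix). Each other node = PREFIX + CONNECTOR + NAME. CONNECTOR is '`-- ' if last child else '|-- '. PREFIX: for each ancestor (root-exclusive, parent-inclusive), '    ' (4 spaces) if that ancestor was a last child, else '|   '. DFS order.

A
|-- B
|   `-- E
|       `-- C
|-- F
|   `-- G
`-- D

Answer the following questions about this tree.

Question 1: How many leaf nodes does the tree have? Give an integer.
Answer: 3

Derivation:
Leaves (nodes with no children): C, D, G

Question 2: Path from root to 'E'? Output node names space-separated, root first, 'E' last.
Answer: A B E

Derivation:
Walk down from root: A -> B -> E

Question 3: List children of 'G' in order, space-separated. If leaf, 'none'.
Node G's children (from adjacency): (leaf)

Answer: none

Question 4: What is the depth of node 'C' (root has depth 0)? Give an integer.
Answer: 3

Derivation:
Path from root to C: A -> B -> E -> C
Depth = number of edges = 3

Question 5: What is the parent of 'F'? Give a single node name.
Answer: A

Derivation:
Scan adjacency: F appears as child of A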